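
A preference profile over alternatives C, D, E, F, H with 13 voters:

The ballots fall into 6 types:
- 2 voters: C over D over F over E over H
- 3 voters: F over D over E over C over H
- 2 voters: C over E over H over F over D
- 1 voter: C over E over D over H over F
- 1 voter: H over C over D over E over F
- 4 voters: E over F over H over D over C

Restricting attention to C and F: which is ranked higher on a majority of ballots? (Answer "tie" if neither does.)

Ballots ranking C above F: 2 + 2 + 1 + 1 = 6.
Ballots ranking F above C: 13 − 6 = 7.
F wins the head-to-head 7–6.

F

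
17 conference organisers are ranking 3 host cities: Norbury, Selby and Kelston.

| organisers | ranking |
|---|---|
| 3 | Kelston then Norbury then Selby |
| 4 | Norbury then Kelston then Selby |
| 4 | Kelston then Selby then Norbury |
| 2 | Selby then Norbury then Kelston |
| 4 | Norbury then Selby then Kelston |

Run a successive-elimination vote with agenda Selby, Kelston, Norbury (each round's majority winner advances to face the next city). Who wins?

Norbury

Round 1: Selby vs Kelston — 6–11, Kelston advances.
Round 2: Kelston vs Norbury — 7–10, Norbury advances.
Norbury survives the agenda.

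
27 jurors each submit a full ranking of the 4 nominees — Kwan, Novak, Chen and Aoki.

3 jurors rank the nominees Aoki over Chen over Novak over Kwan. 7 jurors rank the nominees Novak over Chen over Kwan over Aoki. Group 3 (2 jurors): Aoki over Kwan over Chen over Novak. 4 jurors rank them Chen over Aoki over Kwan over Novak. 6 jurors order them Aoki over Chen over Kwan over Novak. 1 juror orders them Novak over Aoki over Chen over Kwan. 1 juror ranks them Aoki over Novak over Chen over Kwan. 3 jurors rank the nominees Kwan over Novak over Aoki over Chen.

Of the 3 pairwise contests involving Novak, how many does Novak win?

Novak against each rival (27 jurors):
Novak vs Kwan: 3+7+1+1 = 12 for Novak, 15 for Kwan — Kwan by 15–12.
Novak vs Chen: Novak is ranked higher on 7+1+1+3 = 12 ballots, Chen on 15. Chen wins 15–12.
Novak–Aoki: Aoki 16–11.
Novak beats no one; loses to Kwan, Chen, Aoki — 0 pairwise wins.

0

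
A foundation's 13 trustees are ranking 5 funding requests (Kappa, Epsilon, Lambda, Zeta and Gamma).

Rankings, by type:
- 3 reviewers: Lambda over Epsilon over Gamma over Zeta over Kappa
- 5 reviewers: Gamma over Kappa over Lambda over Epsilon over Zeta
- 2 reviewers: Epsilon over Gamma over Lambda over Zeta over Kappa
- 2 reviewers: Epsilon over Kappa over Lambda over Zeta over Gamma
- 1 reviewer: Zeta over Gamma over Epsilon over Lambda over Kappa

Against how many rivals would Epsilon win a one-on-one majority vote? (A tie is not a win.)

3

Epsilon against each rival (13 reviewers):
Epsilon vs Kappa: Epsilon, 8–5.
Epsilon vs Lambda: Lambda wins 8–5.
Epsilon–Zeta: Epsilon 12–1.
Epsilon–Gamma: Epsilon 7–6.
Epsilon beats Kappa, Zeta, Gamma; loses to Lambda — 3 pairwise wins.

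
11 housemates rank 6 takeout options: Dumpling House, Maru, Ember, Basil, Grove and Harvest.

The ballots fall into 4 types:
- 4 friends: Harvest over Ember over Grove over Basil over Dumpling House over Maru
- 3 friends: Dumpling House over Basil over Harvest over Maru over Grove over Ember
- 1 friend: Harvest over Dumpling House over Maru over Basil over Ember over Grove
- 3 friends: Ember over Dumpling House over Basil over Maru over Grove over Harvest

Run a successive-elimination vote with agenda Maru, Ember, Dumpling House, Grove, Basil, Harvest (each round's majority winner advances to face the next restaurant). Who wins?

Round 1: Maru vs Ember — 4–7, Ember advances.
Round 2: Ember vs Dumpling House — 7–4, Ember advances.
Round 3: Ember vs Grove — 8–3, Ember advances.
Round 4: Ember vs Basil — 7–4, Ember advances.
Round 5: Ember vs Harvest — 3–8, Harvest advances.
The agenda winner is Harvest.

Harvest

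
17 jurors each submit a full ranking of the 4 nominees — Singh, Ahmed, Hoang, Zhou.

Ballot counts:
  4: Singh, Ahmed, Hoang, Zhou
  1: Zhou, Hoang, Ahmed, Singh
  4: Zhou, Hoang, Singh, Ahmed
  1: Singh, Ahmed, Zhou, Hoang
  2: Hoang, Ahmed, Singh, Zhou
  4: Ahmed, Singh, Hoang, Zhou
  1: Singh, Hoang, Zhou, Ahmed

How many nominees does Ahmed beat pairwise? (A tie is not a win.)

2

Ahmed against each rival (17 jurors):
Ahmed–Singh: Singh 10–7.
Ahmed vs Hoang: Ahmed, 9–8.
Ahmed vs Zhou: Ahmed preferred on 4+1+2+4 = 11 ballots; Ahmed wins 11–6.
Ahmed beats Hoang, Zhou; loses to Singh — 2 pairwise wins.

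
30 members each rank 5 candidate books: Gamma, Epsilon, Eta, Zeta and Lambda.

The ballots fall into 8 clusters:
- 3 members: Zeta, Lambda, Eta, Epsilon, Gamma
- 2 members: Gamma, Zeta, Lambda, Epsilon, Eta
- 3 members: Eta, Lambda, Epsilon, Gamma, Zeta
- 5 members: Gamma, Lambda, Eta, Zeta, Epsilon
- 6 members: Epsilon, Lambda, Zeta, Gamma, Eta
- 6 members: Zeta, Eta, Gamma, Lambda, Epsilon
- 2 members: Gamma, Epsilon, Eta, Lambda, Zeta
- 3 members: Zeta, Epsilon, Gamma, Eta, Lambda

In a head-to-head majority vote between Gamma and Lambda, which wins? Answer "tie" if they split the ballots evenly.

Gamma

Ballots ranking Gamma above Lambda: 2 + 5 + 6 + 2 + 3 = 18.
Ballots ranking Lambda above Gamma: 30 − 18 = 12.
Gamma wins the head-to-head 18–12.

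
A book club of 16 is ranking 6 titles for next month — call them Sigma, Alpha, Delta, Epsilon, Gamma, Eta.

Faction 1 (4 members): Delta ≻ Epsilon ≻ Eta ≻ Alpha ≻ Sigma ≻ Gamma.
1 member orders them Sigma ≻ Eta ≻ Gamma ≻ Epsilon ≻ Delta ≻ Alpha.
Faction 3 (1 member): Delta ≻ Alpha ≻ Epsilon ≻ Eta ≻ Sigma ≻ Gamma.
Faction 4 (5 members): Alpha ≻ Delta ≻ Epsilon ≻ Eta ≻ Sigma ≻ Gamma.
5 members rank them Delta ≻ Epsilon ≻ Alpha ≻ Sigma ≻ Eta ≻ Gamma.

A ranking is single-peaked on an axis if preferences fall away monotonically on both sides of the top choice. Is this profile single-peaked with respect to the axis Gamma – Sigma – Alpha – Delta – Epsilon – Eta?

no

Axis positions: Gamma=1, Sigma=2, Alpha=3, Delta=4, Epsilon=5, Eta=6.
Faction 1 (peak Delta at position 4): ranking walks positions 4-5-6-3-2-1, expanding outward from the peak — single-peaked.
Faction 2: ranking walks positions 2-6-1-5-4-3; Eta is ranked above Alpha even though Alpha lies between Eta and the peak Sigma on the axis — preferences dip and rise again. Not single-peaked.
Faction 3 (peak Delta at position 4): ranking walks positions 4-3-5-6-2-1, expanding outward from the peak — single-peaked.
Faction 4 (peak Alpha at position 3): ranking walks positions 3-4-5-6-2-1, expanding outward from the peak — single-peaked.
Faction 5 (peak Delta at position 4): ranking walks positions 4-5-3-2-6-1, expanding outward from the peak — single-peaked.
Faction 2 violates single-peakedness, so the profile is not single-peaked on this axis.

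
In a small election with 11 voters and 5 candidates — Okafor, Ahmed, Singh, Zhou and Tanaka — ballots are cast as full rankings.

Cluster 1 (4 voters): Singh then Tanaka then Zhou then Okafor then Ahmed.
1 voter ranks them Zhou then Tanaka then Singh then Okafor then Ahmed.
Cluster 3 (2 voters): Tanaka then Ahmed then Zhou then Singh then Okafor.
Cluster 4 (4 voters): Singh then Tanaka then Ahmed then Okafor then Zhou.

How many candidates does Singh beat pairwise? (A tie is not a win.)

4

Singh against each rival (11 voters):
Singh vs Okafor: Singh is ranked higher on 4+1+2+4 = 11 ballots, Okafor on 0. Singh wins 11–0.
Singh–Ahmed: Singh 9–2.
Singh–Zhou: Singh 8–3.
Singh vs Tanaka: Singh is ranked higher on 4+4 = 8 ballots, Tanaka on 3. Singh wins 8–3.
Singh beats Okafor, Ahmed, Zhou, Tanaka — 4 pairwise wins.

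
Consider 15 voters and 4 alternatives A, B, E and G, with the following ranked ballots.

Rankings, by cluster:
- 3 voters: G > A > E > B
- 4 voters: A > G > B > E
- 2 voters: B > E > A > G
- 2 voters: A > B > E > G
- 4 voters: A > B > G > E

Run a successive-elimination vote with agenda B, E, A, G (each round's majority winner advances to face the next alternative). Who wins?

A

Round 1: B vs E — 12–3, B advances.
Round 2: B vs A — 2–13, A advances.
Round 3: A vs G — 12–3, A advances.
A survives the agenda.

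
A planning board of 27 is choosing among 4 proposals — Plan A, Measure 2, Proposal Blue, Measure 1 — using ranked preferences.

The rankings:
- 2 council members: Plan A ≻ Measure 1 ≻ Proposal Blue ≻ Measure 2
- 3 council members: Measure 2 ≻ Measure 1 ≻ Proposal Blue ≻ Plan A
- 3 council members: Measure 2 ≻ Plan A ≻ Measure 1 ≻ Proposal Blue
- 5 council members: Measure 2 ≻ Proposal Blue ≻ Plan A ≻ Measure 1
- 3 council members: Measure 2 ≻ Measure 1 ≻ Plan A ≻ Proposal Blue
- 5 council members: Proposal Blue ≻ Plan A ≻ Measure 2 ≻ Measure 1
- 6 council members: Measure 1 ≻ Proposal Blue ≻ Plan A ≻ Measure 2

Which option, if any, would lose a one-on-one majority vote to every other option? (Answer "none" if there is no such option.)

Head-to-head results (27 council members):
Plan A vs Measure 2: Measure 2, 14–13.
Plan A vs Proposal Blue: Proposal Blue wins 19–8.
Plan A vs Measure 1: Plan A, 15–12.
Measure 2 vs Proposal Blue: Measure 2, 14–13.
Measure 2 vs Measure 1: 19 to 8, Measure 2.
Proposal Blue vs Measure 1: Proposal Blue preferred on 5+5 = 10 ballots; Measure 1 wins 17–10.
Every option wins at least one matchup (Plan A beats Measure 1; Measure 2 beats Plan A; Proposal Blue beats Plan A; Measure 1 beats Proposal Blue), so there is no Condorcet loser.

none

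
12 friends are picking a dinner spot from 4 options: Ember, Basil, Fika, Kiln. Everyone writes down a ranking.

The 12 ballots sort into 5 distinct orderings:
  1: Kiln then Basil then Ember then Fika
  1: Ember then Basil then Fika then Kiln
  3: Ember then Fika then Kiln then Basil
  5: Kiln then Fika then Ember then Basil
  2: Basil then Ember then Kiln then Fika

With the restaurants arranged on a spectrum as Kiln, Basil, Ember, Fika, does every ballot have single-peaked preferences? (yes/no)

Axis positions: Kiln=1, Basil=2, Ember=3, Fika=4.
Cluster 1 (peak Kiln at position 1): ranking walks positions 1-2-3-4, expanding outward from the peak — single-peaked.
Cluster 2 (peak Ember at position 3): ranking walks positions 3-2-4-1, expanding outward from the peak — single-peaked.
Cluster 3: ranking walks positions 3-4-1-2; Kiln is ranked above Basil even though Basil lies between Kiln and the peak Ember on the axis — preferences dip and rise again. Not single-peaked.
Cluster 4: ranking walks positions 1-4-3-2; Fika is ranked above Basil even though Basil lies between Fika and the peak Kiln on the axis — preferences dip and rise again. Not single-peaked.
Cluster 5 (peak Basil at position 2): ranking walks positions 2-3-1-4, expanding outward from the peak — single-peaked.
Cluster 3 violates single-peakedness, so the profile is not single-peaked on this axis.

no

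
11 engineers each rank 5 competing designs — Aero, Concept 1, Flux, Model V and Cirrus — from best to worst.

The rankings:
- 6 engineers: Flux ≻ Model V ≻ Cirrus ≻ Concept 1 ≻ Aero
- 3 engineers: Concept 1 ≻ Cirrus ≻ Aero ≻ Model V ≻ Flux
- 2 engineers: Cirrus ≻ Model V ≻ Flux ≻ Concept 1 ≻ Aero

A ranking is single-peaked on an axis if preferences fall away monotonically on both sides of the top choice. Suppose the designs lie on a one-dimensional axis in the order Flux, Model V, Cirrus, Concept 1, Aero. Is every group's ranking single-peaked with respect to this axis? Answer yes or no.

Axis positions: Flux=1, Model V=2, Cirrus=3, Concept 1=4, Aero=5.
Group 1 (peak Flux at position 1): ranking walks positions 1-2-3-4-5, expanding outward from the peak — single-peaked.
Group 2 (peak Concept 1 at position 4): ranking walks positions 4-3-5-2-1, expanding outward from the peak — single-peaked.
Group 3 (peak Cirrus at position 3): ranking walks positions 3-2-1-4-5, expanding outward from the peak — single-peaked.
Every ranking is single-peaked on this axis.

yes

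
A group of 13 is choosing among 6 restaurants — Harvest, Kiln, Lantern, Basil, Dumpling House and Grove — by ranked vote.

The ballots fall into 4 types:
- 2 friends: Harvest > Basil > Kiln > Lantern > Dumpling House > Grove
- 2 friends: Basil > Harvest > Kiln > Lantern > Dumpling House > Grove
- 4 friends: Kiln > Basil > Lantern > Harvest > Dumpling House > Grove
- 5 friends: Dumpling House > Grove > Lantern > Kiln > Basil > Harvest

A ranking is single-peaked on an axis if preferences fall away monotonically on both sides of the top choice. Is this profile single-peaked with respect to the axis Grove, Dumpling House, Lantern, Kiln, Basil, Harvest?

yes

Axis positions: Grove=1, Dumpling House=2, Lantern=3, Kiln=4, Basil=5, Harvest=6.
Type 1 (peak Harvest at position 6): ranking walks positions 6-5-4-3-2-1, expanding outward from the peak — single-peaked.
Type 2 (peak Basil at position 5): ranking walks positions 5-6-4-3-2-1, expanding outward from the peak — single-peaked.
Type 3 (peak Kiln at position 4): ranking walks positions 4-5-3-6-2-1, expanding outward from the peak — single-peaked.
Type 4 (peak Dumpling House at position 2): ranking walks positions 2-1-3-4-5-6, expanding outward from the peak — single-peaked.
Every ranking is single-peaked on this axis.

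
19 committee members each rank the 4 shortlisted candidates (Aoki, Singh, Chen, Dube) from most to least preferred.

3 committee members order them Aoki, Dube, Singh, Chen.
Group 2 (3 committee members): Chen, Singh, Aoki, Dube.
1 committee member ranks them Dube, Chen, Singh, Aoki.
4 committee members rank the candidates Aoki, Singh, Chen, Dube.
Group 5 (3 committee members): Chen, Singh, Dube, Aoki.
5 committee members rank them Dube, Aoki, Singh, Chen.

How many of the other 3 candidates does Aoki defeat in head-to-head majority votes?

3

Aoki against each rival (19 committee members):
Aoki vs Singh: 12 to 7, Aoki.
Aoki vs Chen: Aoki, 12–7.
Aoki vs Dube: Aoki preferred on 3+3+4 = 10 ballots; Aoki wins 10–9.
Aoki beats Singh, Chen, Dube — 3 pairwise wins.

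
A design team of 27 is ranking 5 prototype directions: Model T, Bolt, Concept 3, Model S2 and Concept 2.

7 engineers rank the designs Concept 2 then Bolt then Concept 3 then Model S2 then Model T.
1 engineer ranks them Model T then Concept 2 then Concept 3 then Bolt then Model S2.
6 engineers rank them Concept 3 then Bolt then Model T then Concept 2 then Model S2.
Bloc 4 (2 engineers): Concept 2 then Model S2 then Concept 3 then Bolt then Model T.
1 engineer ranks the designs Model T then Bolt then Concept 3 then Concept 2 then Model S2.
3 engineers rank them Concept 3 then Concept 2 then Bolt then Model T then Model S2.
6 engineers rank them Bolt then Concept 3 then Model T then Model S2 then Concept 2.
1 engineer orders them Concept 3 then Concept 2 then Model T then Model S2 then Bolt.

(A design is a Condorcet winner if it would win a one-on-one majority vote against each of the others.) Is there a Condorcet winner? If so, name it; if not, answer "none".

none

Head-to-head results (27 engineers):
Model T vs Bolt: Bolt, 24–3.
Model T vs Concept 3: Concept 3, 25–2.
Model T vs Model S2: Model T preferred on 1+6+1+3+6+1 = 18 ballots; Model T wins 18–9.
Model T vs Concept 2: Model T, 14–13.
Bolt–Concept 3: Bolt 14–13.
Bolt–Model S2: Bolt 24–3.
Bolt–Concept 2: Concept 2 14–13.
Concept 3 vs Model S2: 25 to 2, Concept 3.
Concept 3–Concept 2: Concept 3 17–10.
Model S2 vs Concept 2: 6 for Model S2, 21 for Concept 2 — Concept 2 by 21–6.
No design is unbeaten: Model T loses to Bolt; Bolt loses to Concept 2; Concept 3 loses to Bolt; Model S2 loses to Model T; Concept 2 loses to Model T. In particular Model T > Concept 2 > Bolt > Model T is a majority cycle — no Condorcet winner exists.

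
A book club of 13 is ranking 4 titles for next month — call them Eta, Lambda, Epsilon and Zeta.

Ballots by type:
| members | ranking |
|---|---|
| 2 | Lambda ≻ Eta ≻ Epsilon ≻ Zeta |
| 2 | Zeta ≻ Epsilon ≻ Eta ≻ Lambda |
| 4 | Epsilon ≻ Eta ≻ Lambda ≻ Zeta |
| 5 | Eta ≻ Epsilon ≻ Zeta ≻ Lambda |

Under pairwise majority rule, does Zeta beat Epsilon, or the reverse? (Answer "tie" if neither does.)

Epsilon

Ballots ranking Zeta above Epsilon: 2.
Ballots ranking Epsilon above Zeta: 13 − 2 = 11.
Epsilon wins the head-to-head 11–2.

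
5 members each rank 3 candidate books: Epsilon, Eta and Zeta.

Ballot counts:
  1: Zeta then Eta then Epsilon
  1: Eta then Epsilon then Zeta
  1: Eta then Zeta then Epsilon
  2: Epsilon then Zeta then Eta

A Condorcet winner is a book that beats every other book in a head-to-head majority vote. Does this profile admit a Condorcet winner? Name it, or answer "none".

none

Head-to-head results (5 members):
Epsilon vs Eta: Epsilon is ranked higher on 2 ballots, Eta on 3. Eta wins 3–2.
Epsilon vs Zeta: Epsilon wins 3–2.
Eta–Zeta: Zeta 3–2.
Each book drops at least one matchup (Epsilon loses to Eta; Eta loses to Zeta; Zeta loses to Epsilon); the cycle Epsilon > Zeta > Eta > Epsilon rules out a Condorcet winner.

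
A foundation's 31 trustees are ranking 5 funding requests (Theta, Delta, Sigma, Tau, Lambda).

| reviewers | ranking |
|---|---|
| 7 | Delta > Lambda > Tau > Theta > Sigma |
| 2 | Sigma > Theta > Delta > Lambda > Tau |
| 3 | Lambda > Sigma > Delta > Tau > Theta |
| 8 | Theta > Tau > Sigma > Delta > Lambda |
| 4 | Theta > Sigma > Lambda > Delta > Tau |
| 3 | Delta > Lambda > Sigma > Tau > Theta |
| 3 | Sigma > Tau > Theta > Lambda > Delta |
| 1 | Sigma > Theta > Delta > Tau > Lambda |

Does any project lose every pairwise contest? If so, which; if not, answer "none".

Pairwise majorities:
Theta vs Delta: Theta preferred on 2+8+4+3+1 = 18 ballots; Theta wins 18–13.
Theta–Sigma: Theta 19–12.
Theta vs Tau: Theta is ranked higher on 2+8+4+1 = 15 ballots, Tau on 16. Tau wins 16–15.
Theta vs Lambda: 18 to 13, Theta.
Delta vs Sigma: Delta preferred on 7+3 = 10 ballots; Sigma wins 21–10.
Delta vs Tau: Delta is ranked higher on 7+2+3+4+3+1 = 20 ballots, Tau on 11. Delta wins 20–11.
Delta vs Lambda: 21 to 10, Delta.
Sigma–Tau: Sigma 16–15.
Sigma vs Lambda: 18 to 13, Sigma.
Tau–Lambda: Lambda 19–12.
Each project has at least one pairwise win (Theta beats Delta; Delta beats Tau; Sigma beats Delta; Tau beats Theta; Lambda beats Tau) — no Condorcet loser.

none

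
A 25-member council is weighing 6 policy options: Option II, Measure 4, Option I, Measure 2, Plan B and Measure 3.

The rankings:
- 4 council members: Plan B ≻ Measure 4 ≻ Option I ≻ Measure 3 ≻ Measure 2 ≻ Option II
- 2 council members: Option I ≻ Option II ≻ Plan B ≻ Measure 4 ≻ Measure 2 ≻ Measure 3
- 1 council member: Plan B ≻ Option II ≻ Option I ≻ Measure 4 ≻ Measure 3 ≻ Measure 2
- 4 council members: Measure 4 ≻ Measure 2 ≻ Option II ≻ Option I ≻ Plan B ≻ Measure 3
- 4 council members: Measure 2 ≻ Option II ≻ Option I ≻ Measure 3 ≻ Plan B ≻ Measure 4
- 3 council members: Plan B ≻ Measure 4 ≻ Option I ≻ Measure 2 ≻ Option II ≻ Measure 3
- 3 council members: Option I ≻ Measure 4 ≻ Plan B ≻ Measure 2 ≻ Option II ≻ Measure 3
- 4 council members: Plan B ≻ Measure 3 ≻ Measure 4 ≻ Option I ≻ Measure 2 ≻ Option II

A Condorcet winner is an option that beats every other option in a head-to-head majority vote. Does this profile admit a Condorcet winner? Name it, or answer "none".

none

Pairwise majorities:
Option II vs Measure 4: Measure 4, 18–7.
Option II vs Option I: Option I, 16–9.
Option II–Measure 2: Measure 2 22–3.
Option II vs Plan B: Plan B wins 15–10.
Option II–Measure 3: Option II 17–8.
Measure 4 vs Option I: Measure 4, 15–10.
Measure 4–Measure 2: Measure 4 21–4.
Measure 4 vs Plan B: Plan B wins 18–7.
Measure 4 vs Measure 3: Measure 4, 17–8.
Option I vs Measure 2: Option I, 17–8.
Option I vs Plan B: Option I wins 13–12.
Option I vs Measure 3: Option I wins 21–4.
Measure 2 vs Plan B: Plan B, 17–8.
Measure 2 vs Measure 3: Measure 2, 16–9.
Plan B–Measure 3: Plan B 21–4.
Each option drops at least one matchup (Option II loses to Measure 4; Measure 4 loses to Plan B; Option I loses to Measure 4; Measure 2 loses to Measure 4; Plan B loses to Option I; Measure 3 loses to Option II); the cycle Measure 4 → Option I → Plan B → Measure 4 rules out a Condorcet winner.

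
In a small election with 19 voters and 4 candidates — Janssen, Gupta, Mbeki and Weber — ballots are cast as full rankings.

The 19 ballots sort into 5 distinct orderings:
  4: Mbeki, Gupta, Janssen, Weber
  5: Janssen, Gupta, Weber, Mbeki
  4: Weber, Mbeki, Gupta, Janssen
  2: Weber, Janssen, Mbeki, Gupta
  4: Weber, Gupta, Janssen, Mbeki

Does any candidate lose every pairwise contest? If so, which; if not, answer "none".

none

Head-to-head results (19 voters):
Janssen vs Gupta: 5+2 = 7 for Janssen, 12 for Gupta — Gupta by 12–7.
Janssen vs Mbeki: Janssen preferred on 5+2+4 = 11 ballots; Janssen wins 11–8.
Janssen vs Weber: Weber wins 10–9.
Gupta vs Mbeki: Gupta preferred on 5+4 = 9 ballots; Mbeki wins 10–9.
Gupta vs Weber: Gupta is ranked higher on 4+5 = 9 ballots, Weber on 10. Weber wins 10–9.
Mbeki vs Weber: 4 for Mbeki, 15 for Weber — Weber by 15–4.
Every candidate wins at least one matchup (Janssen beats Mbeki; Gupta beats Janssen; Mbeki beats Gupta; Weber beats Janssen), so there is no Condorcet loser.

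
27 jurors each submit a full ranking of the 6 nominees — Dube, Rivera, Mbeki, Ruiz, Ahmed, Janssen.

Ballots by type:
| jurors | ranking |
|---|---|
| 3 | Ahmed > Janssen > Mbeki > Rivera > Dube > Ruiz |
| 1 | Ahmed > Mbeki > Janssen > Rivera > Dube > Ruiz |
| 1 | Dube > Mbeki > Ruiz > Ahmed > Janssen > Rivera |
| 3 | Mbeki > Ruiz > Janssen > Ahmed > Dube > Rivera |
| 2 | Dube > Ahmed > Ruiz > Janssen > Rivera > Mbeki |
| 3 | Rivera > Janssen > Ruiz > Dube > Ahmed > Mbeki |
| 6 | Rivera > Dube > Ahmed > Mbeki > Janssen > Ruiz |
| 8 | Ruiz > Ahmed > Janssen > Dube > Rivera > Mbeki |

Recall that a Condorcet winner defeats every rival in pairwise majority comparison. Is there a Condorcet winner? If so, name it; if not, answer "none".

none

Head-to-head results (27 jurors):
Dube vs Rivera: Dube wins 14–13.
Dube–Mbeki: Dube 20–7.
Dube–Ruiz: Ruiz 14–13.
Dube vs Ahmed: Ahmed, 15–12.
Dube–Janssen: Janssen 18–9.
Rivera vs Mbeki: Rivera, 19–8.
Rivera–Ruiz: Ruiz 14–13.
Rivera vs Ahmed: Ahmed, 18–9.
Rivera vs Janssen: Janssen wins 18–9.
Mbeki vs Ruiz: Mbeki wins 14–13.
Mbeki–Ahmed: Ahmed 23–4.
Mbeki vs Janssen: Janssen wins 16–11.
Ruiz vs Ahmed: Ruiz wins 15–12.
Ruiz–Janssen: Ruiz 14–13.
Ahmed vs Janssen: Ahmed, 21–6.
Every nominee loses at least once (Dube loses to Ruiz; Rivera loses to Dube; Mbeki loses to Dube; Ruiz loses to Mbeki; Ahmed loses to Ruiz; Janssen loses to Ruiz). The majority relation contains the cycle Dube beats Mbeki beats Ruiz beats Dube, so there is no Condorcet winner.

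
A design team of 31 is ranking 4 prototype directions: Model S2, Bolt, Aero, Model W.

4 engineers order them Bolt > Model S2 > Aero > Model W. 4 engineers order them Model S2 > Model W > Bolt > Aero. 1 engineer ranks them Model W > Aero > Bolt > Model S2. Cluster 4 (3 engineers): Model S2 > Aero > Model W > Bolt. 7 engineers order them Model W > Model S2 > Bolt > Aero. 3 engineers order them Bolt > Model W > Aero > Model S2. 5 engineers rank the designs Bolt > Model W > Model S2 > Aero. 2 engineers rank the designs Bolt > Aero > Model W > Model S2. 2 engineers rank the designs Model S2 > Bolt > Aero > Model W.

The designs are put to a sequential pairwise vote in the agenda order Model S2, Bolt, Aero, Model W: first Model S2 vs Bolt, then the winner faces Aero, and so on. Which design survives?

Round 1: Model S2 vs Bolt — 16–15, Model S2 advances.
Round 2: Model S2 vs Aero — 25–6, Model S2 advances.
Round 3: Model S2 vs Model W — 13–18, Model W advances.
The agenda winner is Model W.

Model W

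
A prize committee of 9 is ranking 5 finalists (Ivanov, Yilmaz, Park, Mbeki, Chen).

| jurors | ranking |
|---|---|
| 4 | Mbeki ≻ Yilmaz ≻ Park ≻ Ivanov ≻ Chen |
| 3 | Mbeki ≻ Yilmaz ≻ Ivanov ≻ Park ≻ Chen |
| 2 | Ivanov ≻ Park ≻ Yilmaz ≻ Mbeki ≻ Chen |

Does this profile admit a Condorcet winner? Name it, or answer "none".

Mbeki

Head-to-head results (9 jurors):
Ivanov vs Yilmaz: Ivanov preferred on 2 ballots; Yilmaz wins 7–2.
Ivanov vs Park: 3+2 = 5 for Ivanov, 4 for Park — Ivanov by 5–4.
Ivanov vs Mbeki: Mbeki, 7–2.
Ivanov–Chen: Ivanov 9–0.
Yilmaz vs Park: Yilmaz preferred on 4+3 = 7 ballots; Yilmaz wins 7–2.
Yilmaz vs Mbeki: Mbeki wins 7–2.
Yilmaz vs Chen: 9 to 0, Yilmaz.
Park vs Mbeki: Mbeki, 7–2.
Park vs Chen: Park is ranked higher on 4+3+2 = 9 ballots, Chen on 0. Park wins 9–0.
Mbeki vs Chen: Mbeki, 9–0.
Mbeki beats each of Ivanov, Yilmaz, Park, Chen — Mbeki is the Condorcet winner.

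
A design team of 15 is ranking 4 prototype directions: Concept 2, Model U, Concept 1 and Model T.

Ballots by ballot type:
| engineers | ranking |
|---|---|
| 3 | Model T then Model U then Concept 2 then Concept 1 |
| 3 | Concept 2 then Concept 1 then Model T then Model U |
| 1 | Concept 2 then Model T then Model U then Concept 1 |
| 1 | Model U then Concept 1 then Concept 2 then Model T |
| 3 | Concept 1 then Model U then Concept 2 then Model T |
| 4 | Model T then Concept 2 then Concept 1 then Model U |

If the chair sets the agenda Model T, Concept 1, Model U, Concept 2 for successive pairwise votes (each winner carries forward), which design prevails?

Round 1: Model T vs Concept 1 — 8–7, Model T advances.
Round 2: Model T vs Model U — 11–4, Model T advances.
Round 3: Model T vs Concept 2 — 7–8, Concept 2 advances.
The agenda winner is Concept 2.

Concept 2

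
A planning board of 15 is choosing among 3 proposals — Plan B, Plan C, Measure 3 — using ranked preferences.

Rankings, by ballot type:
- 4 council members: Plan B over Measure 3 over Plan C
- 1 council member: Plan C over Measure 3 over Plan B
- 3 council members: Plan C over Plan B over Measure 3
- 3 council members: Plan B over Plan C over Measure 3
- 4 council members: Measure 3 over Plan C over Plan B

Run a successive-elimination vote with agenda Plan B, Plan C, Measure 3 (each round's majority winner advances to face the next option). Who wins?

Measure 3

Round 1: Plan B vs Plan C — 7–8, Plan C advances.
Round 2: Plan C vs Measure 3 — 7–8, Measure 3 advances.
The agenda winner is Measure 3.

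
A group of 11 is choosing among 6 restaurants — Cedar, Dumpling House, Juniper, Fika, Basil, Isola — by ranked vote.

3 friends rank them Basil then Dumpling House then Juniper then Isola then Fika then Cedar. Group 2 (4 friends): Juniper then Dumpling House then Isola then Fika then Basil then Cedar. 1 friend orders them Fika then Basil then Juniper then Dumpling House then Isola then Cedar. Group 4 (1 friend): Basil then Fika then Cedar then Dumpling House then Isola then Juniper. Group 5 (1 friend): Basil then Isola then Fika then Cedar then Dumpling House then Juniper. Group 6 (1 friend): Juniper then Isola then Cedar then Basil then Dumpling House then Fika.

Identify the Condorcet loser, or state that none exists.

Cedar

Pairwise majorities:
Cedar vs Dumpling House: Dumpling House wins 8–3.
Cedar vs Juniper: 1+1 = 2 for Cedar, 9 for Juniper — Juniper by 9–2.
Cedar–Fika: Fika 10–1.
Cedar vs Basil: Basil, 10–1.
Cedar–Isola: Isola 10–1.
Dumpling House vs Juniper: Dumpling House preferred on 3+1+1 = 5 ballots; Juniper wins 6–5.
Dumpling House vs Fika: Dumpling House, 8–3.
Dumpling House vs Basil: Basil wins 7–4.
Dumpling House–Isola: Dumpling House 9–2.
Juniper vs Fika: Juniper is ranked higher on 3+4+1 = 8 ballots, Fika on 3. Juniper wins 8–3.
Juniper vs Basil: Basil, 6–5.
Juniper vs Isola: Juniper is ranked higher on 3+4+1+1 = 9 ballots, Isola on 2. Juniper wins 9–2.
Fika vs Basil: 4+1 = 5 for Fika, 6 for Basil — Basil by 6–5.
Fika vs Isola: Fika is ranked higher on 1+1 = 2 ballots, Isola on 9. Isola wins 9–2.
Basil vs Isola: Basil wins 6–5.
Cedar loses to every other restaurant — it is the Condorcet loser.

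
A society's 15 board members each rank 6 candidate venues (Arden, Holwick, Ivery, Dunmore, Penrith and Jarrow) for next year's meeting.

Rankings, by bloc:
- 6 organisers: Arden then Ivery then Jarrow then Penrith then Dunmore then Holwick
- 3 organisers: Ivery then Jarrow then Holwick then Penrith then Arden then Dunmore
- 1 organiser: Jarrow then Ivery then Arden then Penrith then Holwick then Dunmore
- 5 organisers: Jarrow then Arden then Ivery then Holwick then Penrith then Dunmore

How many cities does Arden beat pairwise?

4

Arden against each rival (15 organisers):
Arden vs Holwick: Arden preferred on 6+1+5 = 12 ballots; Arden wins 12–3.
Arden vs Ivery: Arden preferred on 6+5 = 11 ballots; Arden wins 11–4.
Arden vs Dunmore: Arden wins 15–0.
Arden vs Penrith: Arden wins 12–3.
Arden vs Jarrow: Jarrow, 9–6.
Arden beats Holwick, Ivery, Dunmore, Penrith; loses to Jarrow — 4 pairwise wins.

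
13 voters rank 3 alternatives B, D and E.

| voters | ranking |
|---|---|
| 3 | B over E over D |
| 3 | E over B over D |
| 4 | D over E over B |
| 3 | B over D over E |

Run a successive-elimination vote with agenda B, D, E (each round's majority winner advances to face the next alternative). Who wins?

Round 1: B vs D — 9–4, B advances.
Round 2: B vs E — 6–7, E advances.
The agenda winner is E.

E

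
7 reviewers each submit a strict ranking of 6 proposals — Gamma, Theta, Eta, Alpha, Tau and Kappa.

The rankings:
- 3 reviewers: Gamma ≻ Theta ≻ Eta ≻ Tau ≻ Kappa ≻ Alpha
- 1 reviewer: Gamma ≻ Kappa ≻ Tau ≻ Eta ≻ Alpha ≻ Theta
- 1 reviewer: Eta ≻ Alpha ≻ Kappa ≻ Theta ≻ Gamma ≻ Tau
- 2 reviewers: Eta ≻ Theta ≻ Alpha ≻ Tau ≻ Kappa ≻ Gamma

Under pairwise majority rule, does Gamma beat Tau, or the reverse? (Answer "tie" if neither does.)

Gamma

Ballots ranking Gamma above Tau: 3 + 1 + 1 = 5.
Ballots ranking Tau above Gamma: 7 − 5 = 2.
Gamma wins the head-to-head 5–2.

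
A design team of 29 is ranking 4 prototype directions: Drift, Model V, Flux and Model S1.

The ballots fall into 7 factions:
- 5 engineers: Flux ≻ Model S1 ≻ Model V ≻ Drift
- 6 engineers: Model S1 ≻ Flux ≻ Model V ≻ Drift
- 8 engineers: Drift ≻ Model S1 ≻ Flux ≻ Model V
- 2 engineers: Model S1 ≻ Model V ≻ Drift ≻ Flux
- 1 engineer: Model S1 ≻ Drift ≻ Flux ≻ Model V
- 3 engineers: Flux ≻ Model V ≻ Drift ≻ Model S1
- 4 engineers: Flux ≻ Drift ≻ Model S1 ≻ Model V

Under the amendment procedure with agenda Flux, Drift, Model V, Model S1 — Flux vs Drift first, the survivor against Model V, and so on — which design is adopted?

Round 1: Flux vs Drift — 18–11, Flux advances.
Round 2: Flux vs Model V — 27–2, Flux advances.
Round 3: Flux vs Model S1 — 12–17, Model S1 advances.
Model S1 survives the agenda.

Model S1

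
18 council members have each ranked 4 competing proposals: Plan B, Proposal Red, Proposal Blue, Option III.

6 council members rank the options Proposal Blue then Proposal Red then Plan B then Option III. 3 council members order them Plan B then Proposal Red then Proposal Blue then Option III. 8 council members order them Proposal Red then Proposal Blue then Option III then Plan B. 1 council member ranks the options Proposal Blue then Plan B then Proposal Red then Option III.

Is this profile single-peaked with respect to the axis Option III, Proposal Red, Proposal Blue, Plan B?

no

Axis positions: Option III=1, Proposal Red=2, Proposal Blue=3, Plan B=4.
Bloc 1 (peak Proposal Blue at position 3): ranking walks positions 3-2-4-1, expanding outward from the peak — single-peaked.
Bloc 2: ranking walks positions 4-2-3-1; Proposal Red is ranked above Proposal Blue even though Proposal Blue lies between Proposal Red and the peak Plan B on the axis — preferences dip and rise again. Not single-peaked.
Bloc 3 (peak Proposal Red at position 2): ranking walks positions 2-3-1-4, expanding outward from the peak — single-peaked.
Bloc 4 (peak Proposal Blue at position 3): ranking walks positions 3-4-2-1, expanding outward from the peak — single-peaked.
Bloc 2 violates single-peakedness, so the profile is not single-peaked on this axis.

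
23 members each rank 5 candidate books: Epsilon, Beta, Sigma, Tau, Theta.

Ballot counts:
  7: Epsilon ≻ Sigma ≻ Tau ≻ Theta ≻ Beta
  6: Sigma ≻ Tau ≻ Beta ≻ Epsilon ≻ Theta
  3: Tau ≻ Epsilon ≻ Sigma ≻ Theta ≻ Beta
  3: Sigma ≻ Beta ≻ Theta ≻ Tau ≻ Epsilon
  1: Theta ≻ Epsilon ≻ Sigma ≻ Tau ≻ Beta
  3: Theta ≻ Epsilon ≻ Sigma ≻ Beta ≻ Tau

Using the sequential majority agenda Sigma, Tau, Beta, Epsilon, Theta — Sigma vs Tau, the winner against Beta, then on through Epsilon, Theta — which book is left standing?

Epsilon

Round 1: Sigma vs Tau — 20–3, Sigma advances.
Round 2: Sigma vs Beta — 23–0, Sigma advances.
Round 3: Sigma vs Epsilon — 9–14, Epsilon advances.
Round 4: Epsilon vs Theta — 16–7, Epsilon advances.
The agenda winner is Epsilon.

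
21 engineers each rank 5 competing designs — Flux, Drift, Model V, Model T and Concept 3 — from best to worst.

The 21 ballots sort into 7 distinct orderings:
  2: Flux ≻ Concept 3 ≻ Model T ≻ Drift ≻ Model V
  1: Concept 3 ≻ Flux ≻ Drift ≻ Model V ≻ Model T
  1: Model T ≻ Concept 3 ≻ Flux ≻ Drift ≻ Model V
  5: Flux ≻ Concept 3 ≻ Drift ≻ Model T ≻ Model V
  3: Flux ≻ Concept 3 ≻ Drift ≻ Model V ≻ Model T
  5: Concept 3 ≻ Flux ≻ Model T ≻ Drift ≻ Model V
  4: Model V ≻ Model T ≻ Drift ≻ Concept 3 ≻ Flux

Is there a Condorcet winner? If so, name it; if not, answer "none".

Concept 3

Check each pair by majority over 21 ballots:
Flux vs Drift: 17 to 4, Flux.
Flux vs Model V: Flux is ranked higher on 2+1+1+5+3+5 = 17 ballots, Model V on 4. Flux wins 17–4.
Flux vs Model T: 16 to 5, Flux.
Flux vs Concept 3: Flux preferred on 2+5+3 = 10 ballots; Concept 3 wins 11–10.
Drift vs Model V: 17 to 4, Drift.
Drift vs Model T: Drift preferred on 1+5+3 = 9 ballots; Model T wins 12–9.
Drift vs Concept 3: 4 to 17, Concept 3.
Model V vs Model T: 1+3+4 = 8 for Model V, 13 for Model T — Model T by 13–8.
Model V vs Concept 3: 4 to 17, Concept 3.
Model T vs Concept 3: 1+4 = 5 for Model T, 16 for Concept 3 — Concept 3 by 16–5.
Only Concept 3 has no losses; Concept 3 is the Condorcet winner.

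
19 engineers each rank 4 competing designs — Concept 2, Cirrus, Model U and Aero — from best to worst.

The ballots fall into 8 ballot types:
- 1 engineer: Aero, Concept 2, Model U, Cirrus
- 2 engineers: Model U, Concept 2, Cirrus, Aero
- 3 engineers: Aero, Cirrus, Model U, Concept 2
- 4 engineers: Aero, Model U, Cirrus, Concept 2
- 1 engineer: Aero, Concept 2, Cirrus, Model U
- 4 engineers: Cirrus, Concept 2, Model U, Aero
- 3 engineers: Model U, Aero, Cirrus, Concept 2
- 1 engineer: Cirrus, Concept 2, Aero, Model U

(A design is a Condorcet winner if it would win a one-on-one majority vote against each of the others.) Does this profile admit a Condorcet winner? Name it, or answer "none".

Aero

Head-to-head results (19 engineers):
Concept 2 vs Cirrus: 4 to 15, Cirrus.
Concept 2–Model U: Model U 12–7.
Concept 2 vs Aero: 2+4+1 = 7 for Concept 2, 12 for Aero — Aero by 12–7.
Cirrus vs Model U: 3+1+4+1 = 9 for Cirrus, 10 for Model U — Model U by 10–9.
Cirrus vs Aero: 2+4+1 = 7 for Cirrus, 12 for Aero — Aero by 12–7.
Model U vs Aero: Aero wins 10–9.
Only Aero has no losses; Aero is the Condorcet winner.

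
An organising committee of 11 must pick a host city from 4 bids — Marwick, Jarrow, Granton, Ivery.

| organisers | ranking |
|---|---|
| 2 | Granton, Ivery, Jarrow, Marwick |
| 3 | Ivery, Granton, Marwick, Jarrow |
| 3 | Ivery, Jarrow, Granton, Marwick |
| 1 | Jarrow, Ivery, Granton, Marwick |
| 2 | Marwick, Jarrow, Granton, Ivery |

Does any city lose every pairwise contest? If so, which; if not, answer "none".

Marwick

Head-to-head results (11 organisers):
Marwick vs Jarrow: 3+2 = 5 for Marwick, 6 for Jarrow — Jarrow by 6–5.
Marwick–Granton: Granton 9–2.
Marwick vs Ivery: Ivery wins 9–2.
Jarrow vs Granton: Jarrow is ranked higher on 3+1+2 = 6 ballots, Granton on 5. Jarrow wins 6–5.
Jarrow vs Ivery: Ivery, 8–3.
Granton vs Ivery: Ivery, 7–4.
Only Marwick has no wins; Marwick is the Condorcet loser.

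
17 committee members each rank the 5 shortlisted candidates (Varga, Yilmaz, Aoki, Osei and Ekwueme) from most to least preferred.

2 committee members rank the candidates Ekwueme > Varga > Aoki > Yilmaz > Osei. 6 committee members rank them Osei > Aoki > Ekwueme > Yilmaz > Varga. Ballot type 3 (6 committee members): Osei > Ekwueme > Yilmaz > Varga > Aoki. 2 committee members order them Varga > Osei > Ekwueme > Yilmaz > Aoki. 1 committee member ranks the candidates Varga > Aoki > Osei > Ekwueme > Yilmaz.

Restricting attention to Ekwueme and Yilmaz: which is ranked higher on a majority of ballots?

Ballots ranking Ekwueme above Yilmaz: 2 + 6 + 6 + 2 + 1 = 17.
Ballots ranking Yilmaz above Ekwueme: 17 − 17 = 0.
Ekwueme wins the head-to-head 17–0.

Ekwueme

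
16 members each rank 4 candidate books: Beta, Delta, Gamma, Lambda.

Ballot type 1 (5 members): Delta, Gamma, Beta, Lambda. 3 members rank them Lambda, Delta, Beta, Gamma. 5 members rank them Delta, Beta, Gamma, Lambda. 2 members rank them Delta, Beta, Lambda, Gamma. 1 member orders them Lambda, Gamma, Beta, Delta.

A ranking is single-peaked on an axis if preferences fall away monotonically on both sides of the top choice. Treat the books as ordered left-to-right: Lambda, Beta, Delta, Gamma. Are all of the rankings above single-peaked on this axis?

no

Axis positions: Lambda=1, Beta=2, Delta=3, Gamma=4.
Ballot type 1 (peak Delta at position 3): ranking walks positions 3-4-2-1, expanding outward from the peak — single-peaked.
Ballot type 2: ranking walks positions 1-3-2-4; Delta is ranked above Beta even though Beta lies between Delta and the peak Lambda on the axis — preferences dip and rise again. Not single-peaked.
Ballot type 3 (peak Delta at position 3): ranking walks positions 3-2-4-1, expanding outward from the peak — single-peaked.
Ballot type 4 (peak Delta at position 3): ranking walks positions 3-2-1-4, expanding outward from the peak — single-peaked.
Ballot type 5: ranking walks positions 1-4-2-3; Gamma is ranked above Beta even though Beta lies between Gamma and the peak Lambda on the axis — preferences dip and rise again. Not single-peaked.
Ballot type 2 violates single-peakedness, so the profile is not single-peaked on this axis.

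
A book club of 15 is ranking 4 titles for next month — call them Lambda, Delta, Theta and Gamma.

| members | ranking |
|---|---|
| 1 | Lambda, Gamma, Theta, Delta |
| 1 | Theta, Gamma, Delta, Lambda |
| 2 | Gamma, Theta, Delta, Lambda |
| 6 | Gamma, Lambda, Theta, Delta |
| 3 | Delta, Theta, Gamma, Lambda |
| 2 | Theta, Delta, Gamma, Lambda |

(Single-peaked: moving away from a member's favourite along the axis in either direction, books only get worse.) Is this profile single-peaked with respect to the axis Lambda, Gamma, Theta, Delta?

yes

Axis positions: Lambda=1, Gamma=2, Theta=3, Delta=4.
Faction 1 (peak Lambda at position 1): ranking walks positions 1-2-3-4, expanding outward from the peak — single-peaked.
Faction 2 (peak Theta at position 3): ranking walks positions 3-2-4-1, expanding outward from the peak — single-peaked.
Faction 3 (peak Gamma at position 2): ranking walks positions 2-3-4-1, expanding outward from the peak — single-peaked.
Faction 4 (peak Gamma at position 2): ranking walks positions 2-1-3-4, expanding outward from the peak — single-peaked.
Faction 5 (peak Delta at position 4): ranking walks positions 4-3-2-1, expanding outward from the peak — single-peaked.
Faction 6 (peak Theta at position 3): ranking walks positions 3-4-2-1, expanding outward from the peak — single-peaked.
Every ranking is single-peaked on this axis.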